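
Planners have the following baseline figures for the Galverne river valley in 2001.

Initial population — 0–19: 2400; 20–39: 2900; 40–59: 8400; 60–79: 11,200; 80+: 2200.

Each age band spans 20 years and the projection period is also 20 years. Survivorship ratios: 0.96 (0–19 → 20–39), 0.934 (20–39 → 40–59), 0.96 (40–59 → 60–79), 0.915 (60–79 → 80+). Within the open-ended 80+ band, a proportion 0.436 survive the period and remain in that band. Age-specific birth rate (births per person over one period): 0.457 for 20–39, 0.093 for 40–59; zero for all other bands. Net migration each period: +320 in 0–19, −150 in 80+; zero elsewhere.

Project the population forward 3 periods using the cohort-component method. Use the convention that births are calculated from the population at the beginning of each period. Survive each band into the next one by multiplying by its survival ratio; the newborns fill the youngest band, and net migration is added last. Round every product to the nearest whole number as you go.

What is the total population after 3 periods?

14869

After projecting period 1:
Births: 2900 * 0.457 = 1325  |  8400 * 0.093 = 781 ⇒ total 2106
20–39: 2400 * 0.96 = 2304
40–59: 2900 * 0.934 = 2709
60–79: 8400 * 0.96 = 8064
80+: 11200 * 0.915 + 2200 * 0.436 = 10248 + 959 = 11207
Net migration: 0–19 + 320 → 2426; 80+ − 150 → 11057
End of period: [2426, 2304, 2709, 8064, 11057]
After projecting period 2:
Births: 2304 * 0.457 = 1053  |  2709 * 0.093 = 252 ⇒ total 1305
20–39: 2426 * 0.96 = 2329
40–59: 2304 * 0.934 = 2152
60–79: 2709 * 0.96 = 2601
80+: 8064 * 0.915 + 11057 * 0.436 = 7379 + 4821 = 12200
Net migration: 0–19 + 320 → 1625; 80+ − 150 → 12050
End of period: [1625, 2329, 2152, 2601, 12050]
After projecting period 3:
Births: 2329 * 0.457 = 1064  |  2152 * 0.093 = 200 ⇒ total 1264
20–39: 1625 * 0.96 = 1560
40–59: 2329 * 0.934 = 2175
60–79: 2152 * 0.96 = 2066
80+: 2601 * 0.915 + 12050 * 0.436 = 2380 + 5254 = 7634
Net migration: 0–19 + 320 → 1584; 80+ − 150 → 7484
End of period: [1584, 1560, 2175, 2066, 7484]
Total after period 3: 1584 + 1560 + 2175 + 2066 + 7484 = 14869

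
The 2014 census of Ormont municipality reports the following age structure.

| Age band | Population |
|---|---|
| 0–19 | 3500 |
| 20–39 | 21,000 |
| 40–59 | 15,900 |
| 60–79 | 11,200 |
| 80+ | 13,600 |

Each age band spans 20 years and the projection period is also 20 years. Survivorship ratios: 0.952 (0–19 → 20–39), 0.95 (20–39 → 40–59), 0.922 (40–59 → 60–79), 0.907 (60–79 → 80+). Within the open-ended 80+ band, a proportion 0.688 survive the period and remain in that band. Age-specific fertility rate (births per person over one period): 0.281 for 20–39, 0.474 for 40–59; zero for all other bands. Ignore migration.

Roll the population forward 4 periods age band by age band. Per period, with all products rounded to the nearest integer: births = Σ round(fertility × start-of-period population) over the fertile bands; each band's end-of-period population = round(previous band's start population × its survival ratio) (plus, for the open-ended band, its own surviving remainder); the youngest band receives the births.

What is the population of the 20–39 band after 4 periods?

4850

Call the groups 1 to 5, youngest first.
[period 1]
Births: 21000 × 0.281 = 5901 ; 15900 × 0.474 = 7537 ⇒ total 13438
Group 2: 3500 × 0.952 = 3332
Group 3: 21000 × 0.95 = 19950
Group 4: 15900 × 0.922 = 14660
Group 5: 11200 × 0.907 + 13600 × 0.688 = 10158 + 9357 = 19515
Giving 13438 / 3332 / 19950 / 14660 / 19515.
[period 2]
Births: 3332 × 0.281 = 936 ; 19950 × 0.474 = 9456 ⇒ total 10392
Group 2: 13438 × 0.952 = 12793
Group 3: 3332 × 0.95 = 3165
Group 4: 19950 × 0.922 = 18394
Group 5: 14660 × 0.907 + 19515 × 0.688 = 13297 + 13426 = 26723
Giving 10392 / 12793 / 3165 / 18394 / 26723.
[period 3]
Births: 12793 × 0.281 = 3595 ; 3165 × 0.474 = 1500 ⇒ total 5095
Group 2: 10392 × 0.952 = 9893
Group 3: 12793 × 0.95 = 12153
Group 4: 3165 × 0.922 = 2918
Group 5: 18394 × 0.907 + 26723 × 0.688 = 16683 + 18385 = 35068
Giving 5095 / 9893 / 12153 / 2918 / 35068.
[period 4]
Births: 9893 × 0.281 = 2780 ; 12153 × 0.474 = 5761 ⇒ total 8541
Group 2: 5095 × 0.952 = 4850
Group 3: 9893 × 0.95 = 9398
Group 4: 12153 × 0.922 = 11205
Group 5: 2918 × 0.907 + 35068 × 0.688 = 2647 + 24127 = 26774
Giving 8541 / 4850 / 9398 / 11205 / 26774.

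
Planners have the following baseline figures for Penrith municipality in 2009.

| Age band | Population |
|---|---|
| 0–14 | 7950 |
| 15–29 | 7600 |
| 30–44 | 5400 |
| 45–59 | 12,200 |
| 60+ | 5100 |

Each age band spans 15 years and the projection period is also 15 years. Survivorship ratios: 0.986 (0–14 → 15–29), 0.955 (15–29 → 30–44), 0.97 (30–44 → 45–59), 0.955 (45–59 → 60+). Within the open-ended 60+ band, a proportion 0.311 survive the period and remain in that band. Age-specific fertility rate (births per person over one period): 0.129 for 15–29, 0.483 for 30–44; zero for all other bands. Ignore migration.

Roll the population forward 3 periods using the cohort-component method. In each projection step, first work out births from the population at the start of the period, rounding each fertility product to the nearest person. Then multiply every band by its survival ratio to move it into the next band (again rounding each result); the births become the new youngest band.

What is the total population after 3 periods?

Let band 1 be 0–14 through band 5 = 60+.
[period 1]
Births: 7600 * 0.129 = 980  |  5400 * 0.483 = 2608 → total 3588
Band 2: 7950 * 0.986 = 7839
Band 3: 7600 * 0.955 = 7258
Band 4: 5400 * 0.97 = 5238
Band 5: 12200 * 0.955 + 5100 * 0.311 = 11651 + 1586 = 13237
→ [3588, 7839, 7258, 5238, 13237]
[period 2]
Births: 7839 * 0.129 = 1011  |  7258 * 0.483 = 3506 → total 4517
Band 2: 3588 * 0.986 = 3538
Band 3: 7839 * 0.955 = 7486
Band 4: 7258 * 0.97 = 7040
Band 5: 5238 * 0.955 + 13237 * 0.311 = 5002 + 4117 = 9119
→ [4517, 3538, 7486, 7040, 9119]
[period 3]
Births: 3538 * 0.129 = 456  |  7486 * 0.483 = 3616 → total 4072
Band 2: 4517 * 0.986 = 4454
Band 3: 3538 * 0.955 = 3379
Band 4: 7486 * 0.97 = 7261
Band 5: 7040 * 0.955 + 9119 * 0.311 = 6723 + 2836 = 9559
→ [4072, 4454, 3379, 7261, 9559]
Total after period 3: 4072 + 4454 + 3379 + 7261 + 9559 = 28725

28725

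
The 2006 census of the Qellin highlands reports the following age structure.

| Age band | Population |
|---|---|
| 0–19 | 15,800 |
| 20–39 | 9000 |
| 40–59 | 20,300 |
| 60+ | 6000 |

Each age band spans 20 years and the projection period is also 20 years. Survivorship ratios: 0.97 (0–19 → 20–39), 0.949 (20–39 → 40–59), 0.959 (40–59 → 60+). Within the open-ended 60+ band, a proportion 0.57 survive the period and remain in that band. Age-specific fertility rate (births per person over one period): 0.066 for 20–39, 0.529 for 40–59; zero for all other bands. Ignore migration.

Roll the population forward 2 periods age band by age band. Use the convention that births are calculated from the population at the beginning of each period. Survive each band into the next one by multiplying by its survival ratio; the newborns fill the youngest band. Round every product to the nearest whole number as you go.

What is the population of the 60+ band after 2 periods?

21237

Let group 1 be 0–19 through group 4 = 60+.
After projecting period 1:
Births: 9000 * 0.066 = 594, 20300 * 0.529 = 10739 → 11333
Group 2: 15800 * 0.97 = 15326
Group 3: 9000 * 0.949 = 8541
Group 4: 20300 * 0.959 + 6000 * 0.57 = 19468 + 3420 = 22888
Population now: 0–19=11333, 20–39=15326, 40–59=8541, 60+=22888
After projecting period 2:
Births: 15326 * 0.066 = 1012, 8541 * 0.529 = 4518 → 5530
Group 2: 11333 * 0.97 = 10993
Group 3: 15326 * 0.949 = 14544
Group 4: 8541 * 0.959 + 22888 * 0.57 = 8191 + 13046 = 21237
Population now: 0–19=5530, 20–39=10993, 40–59=14544, 60+=21237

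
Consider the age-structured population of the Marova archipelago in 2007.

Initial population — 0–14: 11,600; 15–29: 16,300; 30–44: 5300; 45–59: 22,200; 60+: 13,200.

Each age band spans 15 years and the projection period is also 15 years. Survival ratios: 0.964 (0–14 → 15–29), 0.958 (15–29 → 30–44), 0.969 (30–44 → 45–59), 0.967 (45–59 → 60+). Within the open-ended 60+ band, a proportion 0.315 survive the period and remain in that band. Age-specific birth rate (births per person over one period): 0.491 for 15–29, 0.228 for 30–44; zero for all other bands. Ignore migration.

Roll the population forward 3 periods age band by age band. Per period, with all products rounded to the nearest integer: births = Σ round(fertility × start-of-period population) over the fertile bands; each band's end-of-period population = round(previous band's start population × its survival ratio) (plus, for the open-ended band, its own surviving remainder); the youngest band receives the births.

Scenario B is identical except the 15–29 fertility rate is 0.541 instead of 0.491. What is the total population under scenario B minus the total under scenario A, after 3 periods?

2161

Let band 1 be 0–14 through band 5 = 60+.
Period 1:
Births: 16300 × 0.491 = 8003  |  5300 × 0.228 = 1208 → total 9211
Band 2: 11600 × 0.964 = 11182
Band 3: 16300 × 0.958 = 15615
Band 4: 5300 × 0.969 = 5136
Band 5: 22200 × 0.967 + 13200 × 0.315 = 21467 + 4158 = 25625
Giving 9211 / 11182 / 15615 / 5136 / 25625.
Period 2:
Births: 11182 × 0.491 = 5490  |  15615 × 0.228 = 3560 → total 9050
Band 2: 9211 × 0.964 = 8879
Band 3: 11182 × 0.958 = 10712
Band 4: 15615 × 0.969 = 15131
Band 5: 5136 × 0.967 + 25625 × 0.315 = 4967 + 8072 = 13039
Giving 9050 / 8879 / 10712 / 15131 / 13039.
Period 3:
Births: 8879 × 0.491 = 4360  |  10712 × 0.228 = 2442 → total 6802
Band 2: 9050 × 0.964 = 8724
Band 3: 8879 × 0.958 = 8506
Band 4: 10712 × 0.969 = 10380
Band 5: 15131 × 0.967 + 13039 × 0.315 = 14632 + 4107 = 18739
Giving 6802 / 8724 / 8506 / 10380 / 18739.
Scenario A total after 3 periods: 53151
Scenario B projection —
Period 1:
Births: 16300 × 0.541 = 8818  |  5300 × 0.228 = 1208 → total 10026
Band 2: 11600 × 0.964 = 11182
Band 3: 16300 × 0.958 = 15615
Band 4: 5300 × 0.969 = 5136
Band 5: 22200 × 0.967 + 13200 × 0.315 = 21467 + 4158 = 25625
Giving 10026 / 11182 / 15615 / 5136 / 25625.
Period 2:
Births: 11182 × 0.541 = 6049  |  15615 × 0.228 = 3560 → total 9609
Band 2: 10026 × 0.964 = 9665
Band 3: 11182 × 0.958 = 10712
Band 4: 15615 × 0.969 = 15131
Band 5: 5136 × 0.967 + 25625 × 0.315 = 4967 + 8072 = 13039
Giving 9609 / 9665 / 10712 / 15131 / 13039.
Period 3:
Births: 9665 × 0.541 = 5229  |  10712 × 0.228 = 2442 → total 7671
Band 2: 9609 × 0.964 = 9263
Band 3: 9665 × 0.958 = 9259
Band 4: 10712 × 0.969 = 10380
Band 5: 15131 × 0.967 + 13039 × 0.315 = 14632 + 4107 = 18739
Giving 7671 / 9263 / 9259 / 10380 / 18739.
Scenario B total after 3 periods: 55312
Difference B − A = 55312 − 53151 = 2161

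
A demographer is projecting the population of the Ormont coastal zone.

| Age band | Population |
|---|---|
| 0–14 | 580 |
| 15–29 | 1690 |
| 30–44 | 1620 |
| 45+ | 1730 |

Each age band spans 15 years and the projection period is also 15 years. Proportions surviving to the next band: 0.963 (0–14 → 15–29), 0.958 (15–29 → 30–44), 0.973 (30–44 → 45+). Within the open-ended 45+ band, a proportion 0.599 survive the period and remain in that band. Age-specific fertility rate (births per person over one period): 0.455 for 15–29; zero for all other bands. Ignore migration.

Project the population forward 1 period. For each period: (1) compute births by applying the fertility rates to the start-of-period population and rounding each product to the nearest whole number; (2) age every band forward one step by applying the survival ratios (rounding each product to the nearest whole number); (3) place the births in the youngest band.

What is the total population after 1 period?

5559

Period 1.
Births: 1690 * 0.455 = 769
15–29: 580 * 0.963 = 559
30–44: 1690 * 0.958 = 1619
45+: 1620 * 0.973 + 1730 * 0.599 = 1576 + 1036 = 2612
Population now: 0–14=769, 15–29=559, 30–44=1619, 45+=2612
Total after period 1: 769 + 559 + 1619 + 2612 = 5559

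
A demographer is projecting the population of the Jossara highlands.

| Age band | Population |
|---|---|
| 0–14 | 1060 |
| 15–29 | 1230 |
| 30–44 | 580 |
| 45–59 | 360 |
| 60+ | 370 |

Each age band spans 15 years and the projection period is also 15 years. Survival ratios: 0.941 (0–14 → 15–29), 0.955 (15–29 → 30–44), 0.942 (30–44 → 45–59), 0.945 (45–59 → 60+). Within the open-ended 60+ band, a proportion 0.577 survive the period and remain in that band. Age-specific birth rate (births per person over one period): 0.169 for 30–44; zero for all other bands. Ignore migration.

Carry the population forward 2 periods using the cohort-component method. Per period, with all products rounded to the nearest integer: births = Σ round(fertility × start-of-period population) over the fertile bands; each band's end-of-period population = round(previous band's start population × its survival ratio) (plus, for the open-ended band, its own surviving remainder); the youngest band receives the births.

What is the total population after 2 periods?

Numbering the bands 1..5 from youngest to oldest:
[period 1]
Births: 580 × 0.169 = 98
Band 2: 1060 × 0.941 = 997
Band 3: 1230 × 0.955 = 1175
Band 4: 580 × 0.942 = 546
Band 5: 360 × 0.945 + 370 × 0.577 = 340 + 213 = 553
Giving 98 / 997 / 1175 / 546 / 553.
[period 2]
Births: 1175 × 0.169 = 199
Band 2: 98 × 0.941 = 92
Band 3: 997 × 0.955 = 952
Band 4: 1175 × 0.942 = 1107
Band 5: 546 × 0.945 + 553 × 0.577 = 516 + 319 = 835
Giving 199 / 92 / 952 / 1107 / 835.
Total after period 2: 199 + 92 + 952 + 1107 + 835 = 3185

3185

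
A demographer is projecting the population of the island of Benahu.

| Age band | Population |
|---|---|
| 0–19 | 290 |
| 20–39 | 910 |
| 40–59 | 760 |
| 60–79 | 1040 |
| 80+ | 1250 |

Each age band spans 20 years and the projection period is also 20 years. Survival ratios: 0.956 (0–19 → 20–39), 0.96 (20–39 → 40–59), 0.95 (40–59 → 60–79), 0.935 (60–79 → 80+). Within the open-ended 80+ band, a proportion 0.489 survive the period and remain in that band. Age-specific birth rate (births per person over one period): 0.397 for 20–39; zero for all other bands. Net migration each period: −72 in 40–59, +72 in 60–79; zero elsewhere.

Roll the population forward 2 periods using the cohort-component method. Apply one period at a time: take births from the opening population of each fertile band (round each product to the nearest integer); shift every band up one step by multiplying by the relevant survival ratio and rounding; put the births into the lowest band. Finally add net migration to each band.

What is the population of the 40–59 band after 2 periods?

194

Period 1.
Births: 910 × 0.397 = 361
20–39: 290 × 0.956 = 277
40–59: 910 × 0.96 = 874
60–79: 760 × 0.95 = 722
80+: 1040 × 0.935 + 1250 × 0.489 = 972 + 611 = 1583
Net migration: 40–59 − 72 → 802; 60–79 + 72 → 794
→ [361, 277, 802, 794, 1583]
Period 2.
Births: 277 × 0.397 = 110
20–39: 361 × 0.956 = 345
40–59: 277 × 0.96 = 266
60–79: 802 × 0.95 = 762
80+: 794 × 0.935 + 1583 × 0.489 = 742 + 774 = 1516
Net migration: 40–59 − 72 → 194; 60–79 + 72 → 834
→ [110, 345, 194, 834, 1516]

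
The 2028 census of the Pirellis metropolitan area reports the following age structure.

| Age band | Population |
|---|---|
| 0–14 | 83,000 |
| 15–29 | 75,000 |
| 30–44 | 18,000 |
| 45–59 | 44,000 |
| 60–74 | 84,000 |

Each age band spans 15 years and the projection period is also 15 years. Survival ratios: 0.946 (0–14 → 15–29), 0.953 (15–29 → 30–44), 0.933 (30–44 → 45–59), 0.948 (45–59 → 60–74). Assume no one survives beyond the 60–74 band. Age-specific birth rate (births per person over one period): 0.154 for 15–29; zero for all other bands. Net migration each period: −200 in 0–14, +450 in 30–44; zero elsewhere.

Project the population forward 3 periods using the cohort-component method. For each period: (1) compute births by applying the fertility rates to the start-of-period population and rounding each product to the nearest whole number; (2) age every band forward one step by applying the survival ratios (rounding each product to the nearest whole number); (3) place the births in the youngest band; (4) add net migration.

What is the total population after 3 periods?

157235

Call the bands 1 to 5, youngest first.
Period 1:
Births: 75000 * 0.154 = 11550
Band 2: 83000 * 0.946 = 78518
Band 3: 75000 * 0.953 = 71475
Band 4: 18000 * 0.933 = 16794
Band 5: 44000 * 0.948 = 41712
Net migration: Band 1 − 200 → 11350; Band 3 + 450 → 71925
End of period: [11350, 78518, 71925, 16794, 41712]
Period 2:
Births: 78518 * 0.154 = 12092
Band 2: 11350 * 0.946 = 10737
Band 3: 78518 * 0.953 = 74828
Band 4: 71925 * 0.933 = 67106
Band 5: 16794 * 0.948 = 15921
Net migration: Band 1 − 200 → 11892; Band 3 + 450 → 75278
End of period: [11892, 10737, 75278, 67106, 15921]
Period 3:
Births: 10737 * 0.154 = 1653
Band 2: 11892 * 0.946 = 11250
Band 3: 10737 * 0.953 = 10232
Band 4: 75278 * 0.933 = 70234
Band 5: 67106 * 0.948 = 63616
Net migration: Band 1 − 200 → 1453; Band 3 + 450 → 10682
End of period: [1453, 11250, 10682, 70234, 63616]
Total after period 3: 1453 + 11250 + 10682 + 70234 + 63616 = 157235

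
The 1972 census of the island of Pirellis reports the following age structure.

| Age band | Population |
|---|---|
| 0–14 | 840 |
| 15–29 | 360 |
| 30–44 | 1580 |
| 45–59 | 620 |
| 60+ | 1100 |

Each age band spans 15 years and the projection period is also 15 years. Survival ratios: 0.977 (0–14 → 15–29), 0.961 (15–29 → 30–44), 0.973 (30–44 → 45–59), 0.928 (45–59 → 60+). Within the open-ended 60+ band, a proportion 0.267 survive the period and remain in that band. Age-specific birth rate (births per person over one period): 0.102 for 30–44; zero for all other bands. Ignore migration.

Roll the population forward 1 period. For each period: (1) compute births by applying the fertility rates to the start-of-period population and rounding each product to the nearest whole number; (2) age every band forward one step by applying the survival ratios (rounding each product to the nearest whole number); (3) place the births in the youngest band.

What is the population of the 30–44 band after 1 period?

346

Period 1:
Births: 1580 * 0.102 = 161
15–29: 840 * 0.977 = 821
30–44: 360 * 0.961 = 346
45–59: 1580 * 0.973 = 1537
60+: 620 * 0.928 + 1100 * 0.267 = 575 + 294 = 869
End of period: [161, 821, 346, 1537, 869]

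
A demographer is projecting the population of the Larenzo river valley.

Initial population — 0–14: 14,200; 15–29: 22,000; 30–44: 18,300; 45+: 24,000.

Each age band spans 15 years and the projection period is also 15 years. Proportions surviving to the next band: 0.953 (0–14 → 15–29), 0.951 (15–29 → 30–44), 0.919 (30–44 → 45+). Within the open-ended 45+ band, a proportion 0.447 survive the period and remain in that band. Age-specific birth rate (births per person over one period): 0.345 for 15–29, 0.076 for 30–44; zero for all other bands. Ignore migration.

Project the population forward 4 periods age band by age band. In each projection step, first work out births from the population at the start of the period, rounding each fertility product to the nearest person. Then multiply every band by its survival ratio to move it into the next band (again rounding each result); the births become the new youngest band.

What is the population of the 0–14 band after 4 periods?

2677

After projecting period 1:
Births: 22000 × 0.345 = 7590 ; 18300 × 0.076 = 1391 → total 8981
15–29: 14200 × 0.953 = 13533
30–44: 22000 × 0.951 = 20922
45+: 18300 × 0.919 + 24000 × 0.447 = 16818 + 10728 = 27546
→ [8981, 13533, 20922, 27546]
After projecting period 2:
Births: 13533 × 0.345 = 4669 ; 20922 × 0.076 = 1590 → total 6259
15–29: 8981 × 0.953 = 8559
30–44: 13533 × 0.951 = 12870
45+: 20922 × 0.919 + 27546 × 0.447 = 19227 + 12313 = 31540
→ [6259, 8559, 12870, 31540]
After projecting period 3:
Births: 8559 × 0.345 = 2953 ; 12870 × 0.076 = 978 → total 3931
15–29: 6259 × 0.953 = 5965
30–44: 8559 × 0.951 = 8140
45+: 12870 × 0.919 + 31540 × 0.447 = 11828 + 14098 = 25926
→ [3931, 5965, 8140, 25926]
After projecting period 4:
Births: 5965 × 0.345 = 2058 ; 8140 × 0.076 = 619 → total 2677
15–29: 3931 × 0.953 = 3746
30–44: 5965 × 0.951 = 5673
45+: 8140 × 0.919 + 25926 × 0.447 = 7481 + 11589 = 19070
→ [2677, 3746, 5673, 19070]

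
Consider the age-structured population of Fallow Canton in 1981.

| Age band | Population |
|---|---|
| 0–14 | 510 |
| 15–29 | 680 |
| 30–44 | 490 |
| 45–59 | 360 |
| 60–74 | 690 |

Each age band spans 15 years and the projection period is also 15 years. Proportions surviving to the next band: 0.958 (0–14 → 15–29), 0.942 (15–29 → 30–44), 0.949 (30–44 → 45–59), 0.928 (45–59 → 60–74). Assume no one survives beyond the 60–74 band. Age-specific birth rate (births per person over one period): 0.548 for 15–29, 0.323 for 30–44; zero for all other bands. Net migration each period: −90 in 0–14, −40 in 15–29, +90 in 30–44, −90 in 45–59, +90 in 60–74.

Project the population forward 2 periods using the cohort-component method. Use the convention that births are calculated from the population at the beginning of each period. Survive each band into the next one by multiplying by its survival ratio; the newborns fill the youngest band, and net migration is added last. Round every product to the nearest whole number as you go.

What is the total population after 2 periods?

2329

Let band 1 be 0–14 through band 5 = 60–74.
Period 1:
Births: 680 * 0.548 = 373  |  490 * 0.323 = 158 — total 531
Band 2: 510 * 0.958 = 489
Band 3: 680 * 0.942 = 641
Band 4: 490 * 0.949 = 465
Band 5: 360 * 0.928 = 334
Net migration: Band 1 − 90 → 441; Band 2 − 40 → 449; Band 3 + 90 → 731; Band 4 − 90 → 375; Band 5 + 90 → 424
Population now: 0–14=441, 15–29=449, 30–44=731, 45–59=375, 60–74=424
Period 2:
Births: 449 * 0.548 = 246  |  731 * 0.323 = 236 — total 482
Band 2: 441 * 0.958 = 422
Band 3: 449 * 0.942 = 423
Band 4: 731 * 0.949 = 694
Band 5: 375 * 0.928 = 348
Net migration: Band 1 − 90 → 392; Band 2 − 40 → 382; Band 3 + 90 → 513; Band 4 − 90 → 604; Band 5 + 90 → 438
Population now: 0–14=392, 15–29=382, 30–44=513, 45–59=604, 60–74=438
Total after period 2: 392 + 382 + 513 + 604 + 438 = 2329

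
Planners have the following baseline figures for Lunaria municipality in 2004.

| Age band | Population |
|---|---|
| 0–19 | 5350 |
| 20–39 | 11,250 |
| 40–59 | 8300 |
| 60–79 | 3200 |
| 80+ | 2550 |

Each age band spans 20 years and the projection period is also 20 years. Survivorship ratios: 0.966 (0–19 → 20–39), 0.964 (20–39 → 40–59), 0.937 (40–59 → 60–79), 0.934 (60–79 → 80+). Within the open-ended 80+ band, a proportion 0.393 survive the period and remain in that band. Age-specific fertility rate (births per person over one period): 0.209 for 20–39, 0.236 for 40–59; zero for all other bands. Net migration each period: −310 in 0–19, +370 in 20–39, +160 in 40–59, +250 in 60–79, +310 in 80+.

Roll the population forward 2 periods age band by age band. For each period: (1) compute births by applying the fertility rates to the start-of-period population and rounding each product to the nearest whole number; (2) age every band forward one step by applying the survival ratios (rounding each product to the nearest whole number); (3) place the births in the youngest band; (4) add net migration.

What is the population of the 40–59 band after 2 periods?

— Period 1 —
Births: 11250 × 0.209 = 2351  |  8300 × 0.236 = 1959 ⇒ total 4310
20–39: 5350 × 0.966 = 5168
40–59: 11250 × 0.964 = 10845
60–79: 8300 × 0.937 = 7777
80+: 3200 × 0.934 + 2550 × 0.393 = 2989 + 1002 = 3991
Net migration: 0–19 − 310 → 4000; 20–39 + 370 → 5538; 40–59 + 160 → 11005; 60–79 + 250 → 8027; 80+ + 310 → 4301
End of period: [4000, 5538, 11005, 8027, 4301]
— Period 2 —
Births: 5538 × 0.209 = 1157  |  11005 × 0.236 = 2597 ⇒ total 3754
20–39: 4000 × 0.966 = 3864
40–59: 5538 × 0.964 = 5339
60–79: 11005 × 0.937 = 10312
80+: 8027 × 0.934 + 4301 × 0.393 = 7497 + 1690 = 9187
Net migration: 0–19 − 310 → 3444; 20–39 + 370 → 4234; 40–59 + 160 → 5499; 60–79 + 250 → 10562; 80+ + 310 → 9497
End of period: [3444, 4234, 5499, 10562, 9497]

5499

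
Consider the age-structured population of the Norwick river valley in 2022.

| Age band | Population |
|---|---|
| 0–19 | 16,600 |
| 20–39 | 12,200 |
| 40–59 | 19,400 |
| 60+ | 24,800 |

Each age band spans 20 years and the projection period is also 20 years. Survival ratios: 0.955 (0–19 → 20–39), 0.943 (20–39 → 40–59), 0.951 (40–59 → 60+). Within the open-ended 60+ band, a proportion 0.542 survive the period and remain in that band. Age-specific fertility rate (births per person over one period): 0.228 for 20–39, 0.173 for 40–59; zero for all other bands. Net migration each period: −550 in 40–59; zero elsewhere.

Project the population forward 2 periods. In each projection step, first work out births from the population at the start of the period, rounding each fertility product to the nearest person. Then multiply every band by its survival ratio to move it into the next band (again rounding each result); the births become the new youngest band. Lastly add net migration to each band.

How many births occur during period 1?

(Groups numbered youngest = 1 to oldest = 4.)
Period 1:
Births: 12200 × 0.228 = 2782, 19400 × 0.173 = 3356 ⇒ total 6138
Group 2: 16600 × 0.955 = 15853
Group 3: 12200 × 0.943 = 11505
Group 4: 19400 × 0.951 + 24800 × 0.542 = 18449 + 13442 = 31891
Net migration: Group 3 − 550 → 10955
→ [6138, 15853, 10955, 31891]

6138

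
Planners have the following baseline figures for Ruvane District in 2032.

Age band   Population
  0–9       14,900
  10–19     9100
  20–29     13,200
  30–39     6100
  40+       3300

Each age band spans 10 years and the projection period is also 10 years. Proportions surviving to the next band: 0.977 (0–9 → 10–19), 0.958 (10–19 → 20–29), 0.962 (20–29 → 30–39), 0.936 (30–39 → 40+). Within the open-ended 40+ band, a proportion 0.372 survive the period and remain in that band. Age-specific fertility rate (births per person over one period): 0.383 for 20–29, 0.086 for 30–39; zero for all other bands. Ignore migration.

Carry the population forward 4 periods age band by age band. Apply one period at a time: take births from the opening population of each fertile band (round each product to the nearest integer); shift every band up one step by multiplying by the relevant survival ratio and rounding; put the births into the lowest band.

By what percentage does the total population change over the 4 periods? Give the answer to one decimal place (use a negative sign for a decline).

Numbering the bands 1..5 from youngest to oldest:
Period 1.
Births: 13200 * 0.383 = 5056  |  6100 * 0.086 = 525 → 5581
Band 2: 14900 * 0.977 = 14557
Band 3: 9100 * 0.958 = 8718
Band 4: 13200 * 0.962 = 12698
Band 5: 6100 * 0.936 + 3300 * 0.372 = 5710 + 1228 = 6938
→ [5581, 14557, 8718, 12698, 6938]
Period 2.
Births: 8718 * 0.383 = 3339  |  12698 * 0.086 = 1092 → 4431
Band 2: 5581 * 0.977 = 5453
Band 3: 14557 * 0.958 = 13946
Band 4: 8718 * 0.962 = 8387
Band 5: 12698 * 0.936 + 6938 * 0.372 = 11885 + 2581 = 14466
→ [4431, 5453, 13946, 8387, 14466]
Period 3.
Births: 13946 * 0.383 = 5341  |  8387 * 0.086 = 721 → 6062
Band 2: 4431 * 0.977 = 4329
Band 3: 5453 * 0.958 = 5224
Band 4: 13946 * 0.962 = 13416
Band 5: 8387 * 0.936 + 14466 * 0.372 = 7850 + 5381 = 13231
→ [6062, 4329, 5224, 13416, 13231]
Period 4.
Births: 5224 * 0.383 = 2001  |  13416 * 0.086 = 1154 → 3155
Band 2: 6062 * 0.977 = 5923
Band 3: 4329 * 0.958 = 4147
Band 4: 5224 * 0.962 = 5025
Band 5: 13416 * 0.936 + 13231 * 0.372 = 12557 + 4922 = 17479
→ [3155, 5923, 4147, 5025, 17479]
Total: 46600 → 35729; change = -10871; percentage change = -23.3%

-23.3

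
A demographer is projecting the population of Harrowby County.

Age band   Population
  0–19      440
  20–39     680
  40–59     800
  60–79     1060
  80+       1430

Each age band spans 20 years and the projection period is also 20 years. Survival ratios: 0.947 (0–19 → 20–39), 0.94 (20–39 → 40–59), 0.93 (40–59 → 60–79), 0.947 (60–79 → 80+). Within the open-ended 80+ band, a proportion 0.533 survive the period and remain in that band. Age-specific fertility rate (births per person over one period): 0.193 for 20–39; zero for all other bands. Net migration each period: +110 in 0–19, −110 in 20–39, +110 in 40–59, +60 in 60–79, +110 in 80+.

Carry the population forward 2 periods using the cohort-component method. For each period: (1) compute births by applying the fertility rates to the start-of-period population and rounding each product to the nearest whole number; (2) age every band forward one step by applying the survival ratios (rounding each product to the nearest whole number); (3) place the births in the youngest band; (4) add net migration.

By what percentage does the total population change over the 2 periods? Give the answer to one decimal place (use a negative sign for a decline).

(Bands numbered youngest = 1 to oldest = 5.)
Period 1:
Births: 680 × 0.193 = 131
Band 2: 440 × 0.947 = 417
Band 3: 680 × 0.94 = 639
Band 4: 800 × 0.93 = 744
Band 5: 1060 × 0.947 + 1430 × 0.533 = 1004 + 762 = 1766
Net migration: Band 1 + 110 → 241; Band 2 − 110 → 307; Band 3 + 110 → 749; Band 4 + 60 → 804; Band 5 + 110 → 1876
Population now: 0–19=241, 20–39=307, 40–59=749, 60–79=804, 80+=1876
Period 2:
Births: 307 × 0.193 = 59
Band 2: 241 × 0.947 = 228
Band 3: 307 × 0.94 = 289
Band 4: 749 × 0.93 = 697
Band 5: 804 × 0.947 + 1876 × 0.533 = 761 + 1000 = 1761
Net migration: Band 1 + 110 → 169; Band 2 − 110 → 118; Band 3 + 110 → 399; Band 4 + 60 → 757; Band 5 + 110 → 1871
Population now: 0–19=169, 20–39=118, 40–59=399, 60–79=757, 80+=1871
Total: 4410 → 3314; change = -1096; percentage change = -24.9%

-24.9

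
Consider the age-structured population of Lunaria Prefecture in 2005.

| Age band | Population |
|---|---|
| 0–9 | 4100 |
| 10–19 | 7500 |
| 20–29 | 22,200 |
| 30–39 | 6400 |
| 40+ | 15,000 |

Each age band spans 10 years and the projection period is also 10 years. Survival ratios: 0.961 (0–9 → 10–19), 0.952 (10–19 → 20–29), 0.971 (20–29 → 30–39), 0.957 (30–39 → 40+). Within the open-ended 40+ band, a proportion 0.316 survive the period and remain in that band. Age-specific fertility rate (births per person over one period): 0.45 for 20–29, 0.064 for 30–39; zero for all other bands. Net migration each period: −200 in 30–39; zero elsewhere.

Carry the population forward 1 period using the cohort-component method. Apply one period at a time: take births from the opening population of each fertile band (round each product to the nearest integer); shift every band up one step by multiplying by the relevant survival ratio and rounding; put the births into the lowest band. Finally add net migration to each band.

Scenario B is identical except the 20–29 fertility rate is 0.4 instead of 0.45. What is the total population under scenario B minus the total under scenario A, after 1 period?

-1110

After projecting period 1:
Births: 22200 × 0.45 = 9990 ; 6400 × 0.064 = 410 — total 10400
10–19: 4100 × 0.961 = 3940
20–29: 7500 × 0.952 = 7140
30–39: 22200 × 0.971 = 21556
40+: 6400 × 0.957 + 15000 × 0.316 = 6125 + 4740 = 10865
Net migration: 30–39 − 200 → 21356
End of period: [10400, 3940, 7140, 21356, 10865]
Scenario A total after 1 period: 53701
Scenario B projection —
After projecting period 1:
Births: 22200 × 0.4 = 8880 ; 6400 × 0.064 = 410 — total 9290
10–19: 4100 × 0.961 = 3940
20–29: 7500 × 0.952 = 7140
30–39: 22200 × 0.971 = 21556
40+: 6400 × 0.957 + 15000 × 0.316 = 6125 + 4740 = 10865
Net migration: 30–39 − 200 → 21356
End of period: [9290, 3940, 7140, 21356, 10865]
Scenario B total after 1 period: 52591
Difference B − A = 52591 − 53701 = -1110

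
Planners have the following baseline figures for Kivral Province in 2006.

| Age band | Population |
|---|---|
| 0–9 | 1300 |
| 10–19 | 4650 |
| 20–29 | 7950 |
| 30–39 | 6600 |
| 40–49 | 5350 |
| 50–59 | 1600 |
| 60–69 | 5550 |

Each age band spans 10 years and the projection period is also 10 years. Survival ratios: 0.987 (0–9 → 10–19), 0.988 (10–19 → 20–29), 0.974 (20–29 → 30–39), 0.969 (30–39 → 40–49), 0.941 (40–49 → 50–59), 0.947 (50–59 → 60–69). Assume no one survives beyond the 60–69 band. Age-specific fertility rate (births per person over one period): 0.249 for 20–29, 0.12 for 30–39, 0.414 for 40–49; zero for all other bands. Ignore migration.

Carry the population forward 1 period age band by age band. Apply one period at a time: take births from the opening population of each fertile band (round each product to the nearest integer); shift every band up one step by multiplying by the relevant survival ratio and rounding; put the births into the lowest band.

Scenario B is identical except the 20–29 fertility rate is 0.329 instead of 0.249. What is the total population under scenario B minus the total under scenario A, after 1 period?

Period 1.
Births: 7950 × 0.249 = 1980  |  6600 × 0.12 = 792  |  5350 × 0.414 = 2215 ⇒ total 4987
10–19: 1300 × 0.987 = 1283
20–29: 4650 × 0.988 = 4594
30–39: 7950 × 0.974 = 7743
40–49: 6600 × 0.969 = 6395
50–59: 5350 × 0.941 = 5034
60–69: 1600 × 0.947 = 1515
Population now: 0–9=4987, 10–19=1283, 20–29=4594, 30–39=7743, 40–49=6395, 50–59=5034, 60–69=1515
Scenario A total after 1 period: 31551
Scenario B projection —
Period 1.
Births: 7950 × 0.329 = 2616  |  6600 × 0.12 = 792  |  5350 × 0.414 = 2215 ⇒ total 5623
10–19: 1300 × 0.987 = 1283
20–29: 4650 × 0.988 = 4594
30–39: 7950 × 0.974 = 7743
40–49: 6600 × 0.969 = 6395
50–59: 5350 × 0.941 = 5034
60–69: 1600 × 0.947 = 1515
Population now: 0–9=5623, 10–19=1283, 20–29=4594, 30–39=7743, 40–49=6395, 50–59=5034, 60–69=1515
Scenario B total after 1 period: 32187
Difference B − A = 32187 − 31551 = 636

636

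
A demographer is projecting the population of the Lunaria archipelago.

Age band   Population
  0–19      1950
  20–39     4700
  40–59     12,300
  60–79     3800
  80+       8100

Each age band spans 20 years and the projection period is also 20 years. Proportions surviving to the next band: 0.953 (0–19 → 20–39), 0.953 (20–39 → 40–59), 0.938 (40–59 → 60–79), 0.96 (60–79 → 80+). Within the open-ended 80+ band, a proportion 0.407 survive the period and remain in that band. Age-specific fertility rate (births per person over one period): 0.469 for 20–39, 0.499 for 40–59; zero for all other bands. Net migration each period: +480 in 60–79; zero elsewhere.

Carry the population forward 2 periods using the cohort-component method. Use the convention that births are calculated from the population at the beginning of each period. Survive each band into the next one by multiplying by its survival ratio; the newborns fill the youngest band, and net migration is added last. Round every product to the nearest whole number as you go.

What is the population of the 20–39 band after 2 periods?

7950

Numbering the bands 1..5 from youngest to oldest:
Period 1:
Births: 4700 × 0.469 = 2204 ; 12300 × 0.499 = 6138 → 8342
Band 2: 1950 × 0.953 = 1858
Band 3: 4700 × 0.953 = 4479
Band 4: 12300 × 0.938 = 11537
Band 5: 3800 × 0.96 + 8100 × 0.407 = 3648 + 3297 = 6945
Net migration: Band 4 + 480 → 12017
End of period: [8342, 1858, 4479, 12017, 6945]
Period 2:
Births: 1858 × 0.469 = 871 ; 4479 × 0.499 = 2235 → 3106
Band 2: 8342 × 0.953 = 7950
Band 3: 1858 × 0.953 = 1771
Band 4: 4479 × 0.938 = 4201
Band 5: 12017 × 0.96 + 6945 × 0.407 = 11536 + 2827 = 14363
Net migration: Band 4 + 480 → 4681
End of period: [3106, 7950, 1771, 4681, 14363]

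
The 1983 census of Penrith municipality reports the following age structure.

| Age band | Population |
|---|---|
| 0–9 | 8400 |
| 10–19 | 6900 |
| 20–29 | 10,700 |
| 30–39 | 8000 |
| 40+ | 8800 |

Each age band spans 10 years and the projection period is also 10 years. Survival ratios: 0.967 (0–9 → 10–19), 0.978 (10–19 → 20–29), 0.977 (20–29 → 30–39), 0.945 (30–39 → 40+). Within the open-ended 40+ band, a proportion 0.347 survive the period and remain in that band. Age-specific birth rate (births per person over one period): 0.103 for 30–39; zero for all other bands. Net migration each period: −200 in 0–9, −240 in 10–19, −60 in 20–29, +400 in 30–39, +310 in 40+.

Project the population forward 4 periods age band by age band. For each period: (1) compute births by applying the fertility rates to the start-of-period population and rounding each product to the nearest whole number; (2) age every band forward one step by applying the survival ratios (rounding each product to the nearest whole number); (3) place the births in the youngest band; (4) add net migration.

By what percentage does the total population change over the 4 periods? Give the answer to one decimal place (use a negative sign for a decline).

-67.3

Numbering the groups 1..5 from youngest to oldest:
Period 1:
Births: 8000 × 0.103 = 824
Group 2: 8400 × 0.967 = 8123
Group 3: 6900 × 0.978 = 6748
Group 4: 10700 × 0.977 = 10454
Group 5: 8000 × 0.945 + 8800 × 0.347 = 7560 + 3054 = 10614
Net migration: Group 1 − 200 → 624; Group 2 − 240 → 7883; Group 3 − 60 → 6688; Group 4 + 400 → 10854; Group 5 + 310 → 10924
Giving 624 / 7883 / 6688 / 10854 / 10924.
Period 2:
Births: 10854 × 0.103 = 1118
Group 2: 624 × 0.967 = 603
Group 3: 7883 × 0.978 = 7710
Group 4: 6688 × 0.977 = 6534
Group 5: 10854 × 0.945 + 10924 × 0.347 = 10257 + 3791 = 14048
Net migration: Group 1 − 200 → 918; Group 2 − 240 → 363; Group 3 − 60 → 7650; Group 4 + 400 → 6934; Group 5 + 310 → 14358
Giving 918 / 363 / 7650 / 6934 / 14358.
Period 3:
Births: 6934 × 0.103 = 714
Group 2: 918 × 0.967 = 888
Group 3: 363 × 0.978 = 355
Group 4: 7650 × 0.977 = 7474
Group 5: 6934 × 0.945 + 14358 × 0.347 = 6553 + 4982 = 11535
Net migration: Group 1 − 200 → 514; Group 2 − 240 → 648; Group 3 − 60 → 295; Group 4 + 400 → 7874; Group 5 + 310 → 11845
Giving 514 / 648 / 295 / 7874 / 11845.
Period 4:
Births: 7874 × 0.103 = 811
Group 2: 514 × 0.967 = 497
Group 3: 648 × 0.978 = 634
Group 4: 295 × 0.977 = 288
Group 5: 7874 × 0.945 + 11845 × 0.347 = 7441 + 4110 = 11551
Net migration: Group 1 − 200 → 611; Group 2 − 240 → 257; Group 3 − 60 → 574; Group 4 + 400 → 688; Group 5 + 310 → 11861
Giving 611 / 257 / 574 / 688 / 11861.
Total: 42800 → 13991; change = -28809; percentage change = -67.3%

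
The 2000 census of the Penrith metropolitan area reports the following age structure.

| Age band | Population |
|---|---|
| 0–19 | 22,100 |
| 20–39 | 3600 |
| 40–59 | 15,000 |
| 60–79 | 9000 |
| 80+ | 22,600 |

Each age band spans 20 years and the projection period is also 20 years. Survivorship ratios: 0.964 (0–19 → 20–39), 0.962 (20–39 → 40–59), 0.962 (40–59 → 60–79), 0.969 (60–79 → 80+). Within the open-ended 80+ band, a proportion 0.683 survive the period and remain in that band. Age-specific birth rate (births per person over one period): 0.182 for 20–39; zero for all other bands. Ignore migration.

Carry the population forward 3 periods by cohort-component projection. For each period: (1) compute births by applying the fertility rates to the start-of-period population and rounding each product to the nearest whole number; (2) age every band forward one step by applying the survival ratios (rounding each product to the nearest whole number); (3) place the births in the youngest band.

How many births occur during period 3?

Period 1.
Births: 3600 × 0.182 = 655
20–39: 22100 × 0.964 = 21304
40–59: 3600 × 0.962 = 3463
60–79: 15000 × 0.962 = 14430
80+: 9000 × 0.969 + 22600 × 0.683 = 8721 + 15436 = 24157
End of period: [655, 21304, 3463, 14430, 24157]
Period 2.
Births: 21304 × 0.182 = 3877
20–39: 655 × 0.964 = 631
40–59: 21304 × 0.962 = 20494
60–79: 3463 × 0.962 = 3331
80+: 14430 × 0.969 + 24157 × 0.683 = 13983 + 16499 = 30482
End of period: [3877, 631, 20494, 3331, 30482]
Period 3.
Births: 631 × 0.182 = 115
20–39: 3877 × 0.964 = 3737
40–59: 631 × 0.962 = 607
60–79: 20494 × 0.962 = 19715
80+: 3331 × 0.969 + 30482 × 0.683 = 3228 + 20819 = 24047
End of period: [115, 3737, 607, 19715, 24047]

115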